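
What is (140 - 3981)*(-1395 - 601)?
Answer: 7666636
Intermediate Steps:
(140 - 3981)*(-1395 - 601) = -3841*(-1996) = 7666636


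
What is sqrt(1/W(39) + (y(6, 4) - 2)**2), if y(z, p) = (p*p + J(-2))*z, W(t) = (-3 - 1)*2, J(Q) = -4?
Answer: sqrt(78398)/4 ≈ 69.999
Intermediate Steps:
W(t) = -8 (W(t) = -4*2 = -8)
y(z, p) = z*(-4 + p**2) (y(z, p) = (p*p - 4)*z = (p**2 - 4)*z = (-4 + p**2)*z = z*(-4 + p**2))
sqrt(1/W(39) + (y(6, 4) - 2)**2) = sqrt(1/(-8) + (6*(-4 + 4**2) - 2)**2) = sqrt(-1/8 + (6*(-4 + 16) - 2)**2) = sqrt(-1/8 + (6*12 - 2)**2) = sqrt(-1/8 + (72 - 2)**2) = sqrt(-1/8 + 70**2) = sqrt(-1/8 + 4900) = sqrt(39199/8) = sqrt(78398)/4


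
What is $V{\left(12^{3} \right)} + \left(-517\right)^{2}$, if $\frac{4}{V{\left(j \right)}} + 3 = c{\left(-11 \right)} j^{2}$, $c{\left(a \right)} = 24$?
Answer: $\frac{19154895455161}{71663613} \approx 2.6729 \cdot 10^{5}$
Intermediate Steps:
$V{\left(j \right)} = \frac{4}{-3 + 24 j^{2}}$
$V{\left(12^{3} \right)} + \left(-517\right)^{2} = \frac{4}{3 \left(-1 + 8 \left(12^{3}\right)^{2}\right)} + \left(-517\right)^{2} = \frac{4}{3 \left(-1 + 8 \cdot 1728^{2}\right)} + 267289 = \frac{4}{3 \left(-1 + 8 \cdot 2985984\right)} + 267289 = \frac{4}{3 \left(-1 + 23887872\right)} + 267289 = \frac{4}{3 \cdot 23887871} + 267289 = \frac{4}{3} \cdot \frac{1}{23887871} + 267289 = \frac{4}{71663613} + 267289 = \frac{19154895455161}{71663613}$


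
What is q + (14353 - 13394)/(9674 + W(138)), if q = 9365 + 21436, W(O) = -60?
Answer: 296121773/9614 ≈ 30801.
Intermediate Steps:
q = 30801
q + (14353 - 13394)/(9674 + W(138)) = 30801 + (14353 - 13394)/(9674 - 60) = 30801 + 959/9614 = 296121773/9614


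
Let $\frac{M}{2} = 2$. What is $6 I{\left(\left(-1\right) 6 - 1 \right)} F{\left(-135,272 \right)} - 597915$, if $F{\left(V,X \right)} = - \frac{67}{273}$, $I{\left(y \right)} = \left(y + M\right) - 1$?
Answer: $- \frac{54409729}{91} \approx -5.9791 \cdot 10^{5}$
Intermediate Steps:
$M = 4$ ($M = 2 \cdot 2 = 4$)
$I{\left(y \right)} = 3 + y$ ($I{\left(y \right)} = \left(y + 4\right) - 1 = \left(4 + y\right) - 1 = 3 + y$)
$F{\left(V,X \right)} = - \frac{67}{273}$ ($F{\left(V,X \right)} = \left(-67\right) \frac{1}{273} = - \frac{67}{273}$)
$6 I{\left(\left(-1\right) 6 - 1 \right)} F{\left(-135,272 \right)} - 597915 = 6 \left(3 - 7\right) \left(- \frac{67}{273}\right) - 597915 = 6 \left(-4\right) \left(- \frac{67}{273}\right) - 597915 = \left(-24\right) \left(- \frac{67}{273}\right) - 597915 = \frac{536}{91} - 597915 = - \frac{54409729}{91}$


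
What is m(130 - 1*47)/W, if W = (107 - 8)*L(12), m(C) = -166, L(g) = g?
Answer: -83/594 ≈ -0.13973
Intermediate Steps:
W = 1188 (W = (107 - 8)*12 = 99*12 = 1188)
m(130 - 1*47)/W = -166/1188 = -166*1/1188 = -83/594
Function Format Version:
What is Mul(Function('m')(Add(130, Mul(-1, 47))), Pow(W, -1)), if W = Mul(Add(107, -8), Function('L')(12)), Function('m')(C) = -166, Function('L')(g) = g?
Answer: Rational(-83, 594) ≈ -0.13973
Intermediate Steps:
W = 1188 (W = Mul(Add(107, -8), 12) = Mul(99, 12) = 1188)
Mul(Function('m')(Add(130, Mul(-1, 47))), Pow(W, -1)) = Mul(-166, Pow(1188, -1)) = Mul(-166, Rational(1, 1188)) = Rational(-83, 594)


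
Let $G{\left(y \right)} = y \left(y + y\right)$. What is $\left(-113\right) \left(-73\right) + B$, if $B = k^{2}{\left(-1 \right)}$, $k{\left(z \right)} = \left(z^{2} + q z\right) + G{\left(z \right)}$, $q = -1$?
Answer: $8265$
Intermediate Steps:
$G{\left(y \right)} = 2 y^{2}$ ($G{\left(y \right)} = y 2 y = 2 y^{2}$)
$k{\left(z \right)} = - z + 3 z^{2}$ ($k{\left(z \right)} = \left(z^{2} - z\right) + 2 z^{2} = - z + 3 z^{2}$)
$B = 16$ ($B = \left(- (-1 + 3 \left(-1\right))\right)^{2} = \left(- (-1 - 3)\right)^{2} = \left(\left(-1\right) \left(-4\right)\right)^{2} = 4^{2} = 16$)
$\left(-113\right) \left(-73\right) + B = \left(-113\right) \left(-73\right) + 16 = 8249 + 16 = 8265$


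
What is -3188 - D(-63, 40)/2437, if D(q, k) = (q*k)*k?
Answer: -7668356/2437 ≈ -3146.6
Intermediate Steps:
D(q, k) = q*k² (D(q, k) = (k*q)*k = q*k²)
-3188 - D(-63, 40)/2437 = -3188 - (-63*40²)/2437 = -3188 - (-63*1600)/2437 = -3188 - (-100800)/2437 = -3188 - 1*(-100800/2437) = -3188 + 100800/2437 = -7668356/2437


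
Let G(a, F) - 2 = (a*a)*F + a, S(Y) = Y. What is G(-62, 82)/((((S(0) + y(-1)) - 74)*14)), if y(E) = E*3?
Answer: -157574/539 ≈ -292.35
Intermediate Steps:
y(E) = 3*E
G(a, F) = 2 + a + F*a**2 (G(a, F) = 2 + ((a*a)*F + a) = 2 + (a**2*F + a) = 2 + (F*a**2 + a) = 2 + (a + F*a**2) = 2 + a + F*a**2)
G(-62, 82)/((((S(0) + y(-1)) - 74)*14)) = (2 - 62 + 82*(-62)**2)/((((0 + 3*(-1)) - 74)*14)) = (2 - 62 + 82*3844)/((((0 - 3) - 74)*14)) = (2 - 62 + 315208)/(((-3 - 74)*14)) = 315148/((-77*14)) = 315148/(-1078) = 315148*(-1/1078) = -157574/539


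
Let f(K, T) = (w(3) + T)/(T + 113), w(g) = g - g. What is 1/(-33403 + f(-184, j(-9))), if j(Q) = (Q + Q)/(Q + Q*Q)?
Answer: -451/15064754 ≈ -2.9937e-5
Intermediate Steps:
w(g) = 0
j(Q) = 2*Q/(Q + Q²) (j(Q) = (2*Q)/(Q + Q²) = 2*Q/(Q + Q²))
f(K, T) = T/(113 + T) (f(K, T) = (0 + T)/(T + 113) = T/(113 + T))
1/(-33403 + f(-184, j(-9))) = 1/(-33403 + (2/(1 - 9))/(113 + 2/(1 - 9))) = 1/(-33403 + (2/(-8))/(113 + 2/(-8))) = 1/(-33403 + (2*(-⅛))/(113 + 2*(-⅛))) = 1/(-33403 - 1/(4*(113 - ¼))) = 1/(-33403 - 1/(4*451/4)) = 1/(-33403 - ¼*4/451) = 1/(-33403 - 1/451) = 1/(-15064754/451) = -451/15064754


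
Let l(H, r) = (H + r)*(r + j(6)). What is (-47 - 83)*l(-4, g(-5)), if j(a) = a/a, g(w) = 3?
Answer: 520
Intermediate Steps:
j(a) = 1
l(H, r) = (1 + r)*(H + r) (l(H, r) = (H + r)*(r + 1) = (H + r)*(1 + r) = (1 + r)*(H + r))
(-47 - 83)*l(-4, g(-5)) = (-47 - 83)*(-4 + 3 + 3**2 - 4*3) = -130*(-4 + 3 + 9 - 12) = -130*(-4) = 520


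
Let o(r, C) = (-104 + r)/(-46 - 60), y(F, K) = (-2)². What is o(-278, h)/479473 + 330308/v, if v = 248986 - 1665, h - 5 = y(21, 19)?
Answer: 8393856925563/6284938317149 ≈ 1.3356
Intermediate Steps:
y(F, K) = 4
h = 9 (h = 5 + 4 = 9)
v = 247321
o(r, C) = 52/53 - r/106 (o(r, C) = (-104 + r)/(-106) = (-104 + r)*(-1/106) = 52/53 - r/106)
o(-278, h)/479473 + 330308/v = (52/53 - 1/106*(-278))/479473 + 330308/247321 = (52/53 + 139/53)*(1/479473) + 330308*(1/247321) = (191/53)*(1/479473) + 330308/247321 = 191/25412069 + 330308/247321 = 8393856925563/6284938317149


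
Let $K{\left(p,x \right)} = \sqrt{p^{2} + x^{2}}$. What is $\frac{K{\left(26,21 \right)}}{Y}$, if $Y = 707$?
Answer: $\frac{\sqrt{1117}}{707} \approx 0.047272$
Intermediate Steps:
$\frac{K{\left(26,21 \right)}}{Y} = \frac{\sqrt{26^{2} + 21^{2}}}{707} = \sqrt{676 + 441} \cdot \frac{1}{707} = \sqrt{1117} \cdot \frac{1}{707} = \frac{\sqrt{1117}}{707}$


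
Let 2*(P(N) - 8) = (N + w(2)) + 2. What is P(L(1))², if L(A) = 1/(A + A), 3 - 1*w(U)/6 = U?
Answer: 2401/16 ≈ 150.06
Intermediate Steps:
w(U) = 18 - 6*U
L(A) = 1/(2*A)
P(N) = 12 + N/2 (P(N) = 8 + ((N + (18 - 6*2)) + 2)/2 = 8 + ((N + (18 - 12)) + 2)/2 = 8 + ((N + 6) + 2)/2 = 8 + ((6 + N) + 2)/2 = 8 + (8 + N)/2 = 8 + (4 + N/2) = 12 + N/2)
P(L(1))² = (12 + ((½)/1)/2)² = (12 + ((½)*1)/2)² = (12 + (½)*(½))² = (12 + ¼)² = (49/4)² = 2401/16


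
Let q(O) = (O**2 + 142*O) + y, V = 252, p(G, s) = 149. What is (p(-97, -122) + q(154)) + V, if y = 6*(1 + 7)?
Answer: 46033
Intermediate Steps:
y = 48 (y = 6*8 = 48)
q(O) = 48 + O**2 + 142*O (q(O) = (O**2 + 142*O) + 48 = 48 + O**2 + 142*O)
(p(-97, -122) + q(154)) + V = (149 + (48 + 154**2 + 142*154)) + 252 = (149 + (48 + 23716 + 21868)) + 252 = (149 + 45632) + 252 = 45781 + 252 = 46033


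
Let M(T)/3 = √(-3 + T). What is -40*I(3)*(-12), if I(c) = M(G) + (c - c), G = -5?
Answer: 2880*I*√2 ≈ 4072.9*I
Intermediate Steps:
M(T) = 3*√(-3 + T)
I(c) = 6*I*√2 (I(c) = 3*√(-3 - 5) + (c - c) = 3*√(-8) + 0 = 3*(2*I*√2) + 0 = 6*I*√2 + 0 = 6*I*√2)
-40*I(3)*(-12) = -240*I*√2*(-12) = 2880*I*√2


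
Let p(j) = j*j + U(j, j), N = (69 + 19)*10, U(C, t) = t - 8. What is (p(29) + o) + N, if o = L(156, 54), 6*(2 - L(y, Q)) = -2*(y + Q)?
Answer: 1814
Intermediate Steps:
U(C, t) = -8 + t
N = 880 (N = 88*10 = 880)
L(y, Q) = 2 + Q/3 + y/3 (L(y, Q) = 2 - (-1)*(y + Q)/3 = 2 - (-1)*(Q + y)/3 = 2 - (-2*Q - 2*y)/6 = 2 + (Q/3 + y/3) = 2 + Q/3 + y/3)
o = 72 (o = 2 + (1/3)*54 + (1/3)*156 = 2 + 18 + 52 = 72)
p(j) = -8 + j + j**2 (p(j) = j*j + (-8 + j) = j**2 + (-8 + j) = -8 + j + j**2)
(p(29) + o) + N = ((-8 + 29 + 29**2) + 72) + 880 = ((-8 + 29 + 841) + 72) + 880 = (862 + 72) + 880 = 934 + 880 = 1814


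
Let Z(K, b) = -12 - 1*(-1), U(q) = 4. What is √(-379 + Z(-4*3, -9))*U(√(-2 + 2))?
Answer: 4*I*√390 ≈ 78.994*I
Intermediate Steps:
Z(K, b) = -11 (Z(K, b) = -12 + 1 = -11)
√(-379 + Z(-4*3, -9))*U(√(-2 + 2)) = √(-379 - 11)*4 = √(-390)*4 = (I*√390)*4 = 4*I*√390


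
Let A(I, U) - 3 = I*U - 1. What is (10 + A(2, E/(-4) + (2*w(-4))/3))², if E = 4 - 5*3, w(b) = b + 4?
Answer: 1225/4 ≈ 306.25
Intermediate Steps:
w(b) = 4 + b
E = -11 (E = 4 - 15 = -11)
A(I, U) = 2 + I*U (A(I, U) = 3 + (I*U - 1) = 3 + (-1 + I*U) = 2 + I*U)
(10 + A(2, E/(-4) + (2*w(-4))/3))² = (10 + (2 + 2*(-11/(-4) + (2*(4 - 4))/3)))² = (10 + (2 + 2*(-11*(-¼) + (2*0)*(⅓))))² = (10 + (2 + 2*(11/4 + 0*(⅓))))² = (10 + (2 + 2*(11/4 + 0)))² = (10 + (2 + 2*(11/4)))² = (10 + (2 + 11/2))² = (10 + 15/2)² = (35/2)² = 1225/4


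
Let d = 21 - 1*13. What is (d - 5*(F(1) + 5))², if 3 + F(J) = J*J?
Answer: 49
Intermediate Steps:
F(J) = -3 + J² (F(J) = -3 + J*J = -3 + J²)
d = 8 (d = 21 - 13 = 8)
(d - 5*(F(1) + 5))² = (8 - 5*((-3 + 1²) + 5))² = (8 - 5*((-3 + 1) + 5))² = (8 - 5*(-2 + 5))² = (8 - 5*3)² = (8 - 15)² = (-7)² = 49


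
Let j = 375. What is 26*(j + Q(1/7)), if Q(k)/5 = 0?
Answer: 9750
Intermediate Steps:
Q(k) = 0 (Q(k) = 5*0 = 0)
26*(j + Q(1/7)) = 26*(375 + 0) = 26*375 = 9750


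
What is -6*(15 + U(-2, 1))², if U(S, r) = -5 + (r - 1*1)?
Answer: -600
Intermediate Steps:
U(S, r) = -6 + r (U(S, r) = -5 + (r - 1) = -5 + (-1 + r) = -6 + r)
-6*(15 + U(-2, 1))² = -6*(15 + (-6 + 1))² = -6*(15 - 5)² = -6*10² = -6*100 = -600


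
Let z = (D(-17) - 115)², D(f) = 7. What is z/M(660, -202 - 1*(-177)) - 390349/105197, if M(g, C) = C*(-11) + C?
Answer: 564715279/13149625 ≈ 42.945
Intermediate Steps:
M(g, C) = -10*C (M(g, C) = -11*C + C = -10*C)
z = 11664 (z = (7 - 115)² = (-108)² = 11664)
z/M(660, -202 - 1*(-177)) - 390349/105197 = 11664/((-10*(-202 - 1*(-177)))) - 390349/105197 = 11664/((-10*(-202 + 177))) - 390349*1/105197 = 11664/((-10*(-25))) - 390349/105197 = 11664/250 - 390349/105197 = 11664*(1/250) - 390349/105197 = 5832/125 - 390349/105197 = 564715279/13149625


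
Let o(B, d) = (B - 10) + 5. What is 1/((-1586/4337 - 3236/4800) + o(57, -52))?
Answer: 5204400/265216967 ≈ 0.019623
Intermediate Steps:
o(B, d) = -5 + B (o(B, d) = (-10 + B) + 5 = -5 + B)
1/((-1586/4337 - 3236/4800) + o(57, -52)) = 1/((-1586/4337 - 3236/4800) + (-5 + 57)) = 1/((-1586*1/4337 - 3236*1/4800) + 52) = 1/((-1586/4337 - 809/1200) + 52) = 1/(-5411833/5204400 + 52) = 1/(265216967/5204400) = 5204400/265216967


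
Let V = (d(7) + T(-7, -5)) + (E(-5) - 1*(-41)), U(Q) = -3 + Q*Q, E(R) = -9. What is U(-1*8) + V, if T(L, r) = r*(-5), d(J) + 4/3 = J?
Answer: 371/3 ≈ 123.67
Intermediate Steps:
d(J) = -4/3 + J
U(Q) = -3 + Q**2
T(L, r) = -5*r
V = 188/3 (V = ((-4/3 + 7) - 5*(-5)) + (-9 - 1*(-41)) = (17/3 + 25) + (-9 + 41) = 92/3 + 32 = 188/3 ≈ 62.667)
U(-1*8) + V = (-3 + (-1*8)**2) + 188/3 = (-3 + (-8)**2) + 188/3 = (-3 + 64) + 188/3 = 61 + 188/3 = 371/3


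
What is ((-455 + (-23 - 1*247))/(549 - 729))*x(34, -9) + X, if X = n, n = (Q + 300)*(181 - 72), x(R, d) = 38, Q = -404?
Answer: -201293/18 ≈ -11183.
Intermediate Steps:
n = -11336 (n = (-404 + 300)*(181 - 72) = -104*109 = -11336)
X = -11336
((-455 + (-23 - 1*247))/(549 - 729))*x(34, -9) + X = ((-455 + (-23 - 1*247))/(549 - 729))*38 - 11336 = ((-455 + (-23 - 247))/(-180))*38 - 11336 = ((-455 - 270)*(-1/180))*38 - 11336 = -725*(-1/180)*38 - 11336 = (145/36)*38 - 11336 = 2755/18 - 11336 = -201293/18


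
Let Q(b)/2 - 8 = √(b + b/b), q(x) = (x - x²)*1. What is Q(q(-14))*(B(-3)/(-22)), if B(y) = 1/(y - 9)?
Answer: 2/33 + I*√209/132 ≈ 0.060606 + 0.10952*I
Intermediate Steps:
q(x) = x - x²
B(y) = 1/(-9 + y)
Q(b) = 16 + 2*√(1 + b) (Q(b) = 16 + 2*√(b + b/b) = 16 + 2*√(b + 1) = 16 + 2*√(1 + b))
Q(q(-14))*(B(-3)/(-22)) = (16 + 2*√(1 - 14*(1 - 1*(-14))))*(1/(-9 - 3*(-22))) = (16 + 2*√(1 - 14*(1 + 14)))*(-1/22/(-12)) = (16 + 2*√(1 - 14*15))*(-1/12*(-1/22)) = (16 + 2*√(1 - 210))*(1/264) = (16 + 2*√(-209))*(1/264) = (16 + 2*(I*√209))*(1/264) = (16 + 2*I*√209)*(1/264) = 2/33 + I*√209/132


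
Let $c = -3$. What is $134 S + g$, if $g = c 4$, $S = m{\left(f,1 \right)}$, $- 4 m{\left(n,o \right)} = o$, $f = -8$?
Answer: $- \frac{91}{2} \approx -45.5$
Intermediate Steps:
$m{\left(n,o \right)} = - \frac{o}{4}$
$S = - \frac{1}{4}$ ($S = \left(- \frac{1}{4}\right) 1 = - \frac{1}{4} \approx -0.25$)
$g = -12$ ($g = \left(-3\right) 4 = -12$)
$134 S + g = 134 \left(- \frac{1}{4}\right) - 12 = - \frac{67}{2} - 12 = - \frac{91}{2}$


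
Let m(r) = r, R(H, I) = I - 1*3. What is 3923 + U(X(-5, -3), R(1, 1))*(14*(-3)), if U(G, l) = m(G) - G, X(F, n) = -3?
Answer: 3923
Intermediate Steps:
R(H, I) = -3 + I (R(H, I) = I - 3 = -3 + I)
U(G, l) = 0 (U(G, l) = G - G = 0)
3923 + U(X(-5, -3), R(1, 1))*(14*(-3)) = 3923 + 0*(14*(-3)) = 3923 + 0*(-42) = 3923 + 0 = 3923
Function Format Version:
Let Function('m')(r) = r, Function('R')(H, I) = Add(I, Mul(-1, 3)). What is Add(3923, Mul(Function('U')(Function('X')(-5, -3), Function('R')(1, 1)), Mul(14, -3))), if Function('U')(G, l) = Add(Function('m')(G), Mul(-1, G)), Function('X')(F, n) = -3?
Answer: 3923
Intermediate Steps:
Function('R')(H, I) = Add(-3, I) (Function('R')(H, I) = Add(I, -3) = Add(-3, I))
Function('U')(G, l) = 0 (Function('U')(G, l) = Add(G, Mul(-1, G)) = 0)
Add(3923, Mul(Function('U')(Function('X')(-5, -3), Function('R')(1, 1)), Mul(14, -3))) = Add(3923, Mul(0, Mul(14, -3))) = Add(3923, Mul(0, -42)) = Add(3923, 0) = 3923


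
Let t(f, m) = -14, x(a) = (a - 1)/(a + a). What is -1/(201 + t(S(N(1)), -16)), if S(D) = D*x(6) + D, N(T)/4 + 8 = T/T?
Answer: -1/187 ≈ -0.0053476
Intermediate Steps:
x(a) = (-1 + a)/(2*a) (x(a) = (-1 + a)/((2*a)) = (-1 + a)*(1/(2*a)) = (-1 + a)/(2*a))
N(T) = -28 (N(T) = -32 + 4*(T/T) = -32 + 4*1 = -32 + 4 = -28)
S(D) = 17*D/12 (S(D) = D*((½)*(-1 + 6)/6) + D = D*((½)*(⅙)*5) + D = D*(5/12) + D = 5*D/12 + D = 17*D/12)
-1/(201 + t(S(N(1)), -16)) = -1/(201 - 14) = -1/187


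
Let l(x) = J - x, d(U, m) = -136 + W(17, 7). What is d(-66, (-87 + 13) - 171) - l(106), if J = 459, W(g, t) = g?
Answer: -472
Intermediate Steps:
d(U, m) = -119 (d(U, m) = -136 + 17 = -119)
l(x) = 459 - x
d(-66, (-87 + 13) - 171) - l(106) = -119 - (459 - 1*106) = -119 - (459 - 106) = -119 - 1*353 = -119 - 353 = -472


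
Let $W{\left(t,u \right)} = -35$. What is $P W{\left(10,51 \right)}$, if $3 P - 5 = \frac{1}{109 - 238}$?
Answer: $- \frac{22540}{387} \approx -58.243$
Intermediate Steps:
$P = \frac{644}{387}$ ($P = \frac{5}{3} + \frac{1}{3 \left(109 - 238\right)} = \frac{5}{3} + \frac{1}{3 \left(-129\right)} = \frac{5}{3} + \frac{1}{3} \left(- \frac{1}{129}\right) = \frac{5}{3} - \frac{1}{387} = \frac{644}{387} \approx 1.6641$)
$P W{\left(10,51 \right)} = \frac{644}{387} \left(-35\right) = - \frac{22540}{387}$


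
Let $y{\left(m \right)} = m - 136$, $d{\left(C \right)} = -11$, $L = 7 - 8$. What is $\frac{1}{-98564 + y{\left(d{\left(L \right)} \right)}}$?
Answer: $- \frac{1}{98711} \approx -1.0131 \cdot 10^{-5}$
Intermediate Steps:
$L = -1$ ($L = 7 - 8 = -1$)
$y{\left(m \right)} = -136 + m$
$\frac{1}{-98564 + y{\left(d{\left(L \right)} \right)}} = \frac{1}{-98564 - 147} = \frac{1}{-98711} = - \frac{1}{98711}$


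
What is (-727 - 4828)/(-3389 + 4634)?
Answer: -1111/249 ≈ -4.4618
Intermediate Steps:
(-727 - 4828)/(-3389 + 4634) = -5555/1245 = -5555*1/1245 = -1111/249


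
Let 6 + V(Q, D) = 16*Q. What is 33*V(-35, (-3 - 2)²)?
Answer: -18678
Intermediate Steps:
V(Q, D) = -6 + 16*Q
33*V(-35, (-3 - 2)²) = 33*(-6 + 16*(-35)) = 33*(-6 - 560) = 33*(-566) = -18678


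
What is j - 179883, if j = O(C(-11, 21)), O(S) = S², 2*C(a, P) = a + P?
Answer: -179858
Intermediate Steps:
C(a, P) = P/2 + a/2 (C(a, P) = (a + P)/2 = (P + a)/2 = P/2 + a/2)
j = 25 (j = ((½)*21 + (½)*(-11))² = (21/2 - 11/2)² = 5² = 25)
j - 179883 = 25 - 179883 = -179858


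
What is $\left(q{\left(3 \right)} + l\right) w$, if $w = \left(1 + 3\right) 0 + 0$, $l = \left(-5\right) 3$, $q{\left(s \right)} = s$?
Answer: $0$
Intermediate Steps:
$l = -15$
$w = 0$ ($w = 4 \cdot 0 + 0 = 0 + 0 = 0$)
$\left(q{\left(3 \right)} + l\right) w = \left(3 - 15\right) 0 = \left(-12\right) 0 = 0$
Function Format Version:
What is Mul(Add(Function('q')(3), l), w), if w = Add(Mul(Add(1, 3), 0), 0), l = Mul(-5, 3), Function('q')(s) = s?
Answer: 0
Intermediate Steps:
l = -15
w = 0 (w = Add(Mul(4, 0), 0) = Add(0, 0) = 0)
Mul(Add(Function('q')(3), l), w) = Mul(Add(3, -15), 0) = Mul(-12, 0) = 0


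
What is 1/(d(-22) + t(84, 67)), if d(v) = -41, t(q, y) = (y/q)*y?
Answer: 84/1045 ≈ 0.080383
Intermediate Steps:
t(q, y) = y**2/q
1/(d(-22) + t(84, 67)) = 1/(-41 + 67**2/84) = 1/(-41 + (1/84)*4489) = 1/(-41 + 4489/84) = 1/(1045/84) = 84/1045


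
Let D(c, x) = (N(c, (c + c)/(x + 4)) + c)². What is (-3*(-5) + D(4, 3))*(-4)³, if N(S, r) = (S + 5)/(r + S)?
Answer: -3076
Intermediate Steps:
N(S, r) = (5 + S)/(S + r)
D(c, x) = (c + (5 + c)/(c + 2*c/(4 + x)))² (D(c, x) = ((5 + c)/(c + (c + c)/(x + 4)) + c)² = ((5 + c)/(c + (2*c)/(4 + x)) + c)² = ((5 + c)/(c + 2*c/(4 + x)) + c)² = (c + (5 + c)/(c + 2*c/(4 + x)))²)
(-3*(-5) + D(4, 3))*(-4)³ = (-3*(-5) + (4²*(6 + 3) + (4 + 3)*(5 + 4))²/(4²*(6 + 3)²))*(-4)³ = (15 + (1/16)*(16*9 + 7*9)²/9²)*(-64) = (15 + (1/16)*(1/81)*(144 + 63)²)*(-64) = (15 + (1/16)*(1/81)*207²)*(-64) = (15 + (1/16)*(1/81)*42849)*(-64) = (15 + 529/16)*(-64) = (769/16)*(-64) = -3076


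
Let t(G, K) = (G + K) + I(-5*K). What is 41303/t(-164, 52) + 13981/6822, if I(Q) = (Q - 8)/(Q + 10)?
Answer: -2918939392/7882821 ≈ -370.29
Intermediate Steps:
I(Q) = (-8 + Q)/(10 + Q)
t(G, K) = G + K + (-8 - 5*K)/(10 - 5*K) (t(G, K) = (G + K) + (-8 - 5*K)/(10 - 5*K) = G + K + (-8 - 5*K)/(10 - 5*K))
41303/t(-164, 52) + 13981/6822 = 41303/(((8/5 + 52 + (-2 + 52)*(-164 + 52))/(-2 + 52))) + 13981/6822 = 41303/(((8/5 + 52 + 50*(-112))/50)) + 13981*(1/6822) = 41303/(((8/5 + 52 - 5600)/50)) + 13981/6822 = 41303/(((1/50)*(-27732/5))) + 13981/6822 = 41303/(-13866/125) + 13981/6822 = 41303*(-125/13866) + 13981/6822 = -5162875/13866 + 13981/6822 = -2918939392/7882821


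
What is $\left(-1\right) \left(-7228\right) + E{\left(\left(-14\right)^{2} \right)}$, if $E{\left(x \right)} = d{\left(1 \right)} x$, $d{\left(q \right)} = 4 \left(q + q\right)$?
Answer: $8796$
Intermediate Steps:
$d{\left(q \right)} = 8 q$ ($d{\left(q \right)} = 4 \cdot 2 q = 8 q$)
$E{\left(x \right)} = 8 x$ ($E{\left(x \right)} = 8 \cdot 1 x = 8 x$)
$\left(-1\right) \left(-7228\right) + E{\left(\left(-14\right)^{2} \right)} = \left(-1\right) \left(-7228\right) + 8 \left(-14\right)^{2} = 7228 + 8 \cdot 196 = 7228 + 1568 = 8796$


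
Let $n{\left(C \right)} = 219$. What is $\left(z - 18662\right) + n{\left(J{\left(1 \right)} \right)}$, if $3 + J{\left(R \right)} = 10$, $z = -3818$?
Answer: $-22261$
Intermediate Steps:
$J{\left(R \right)} = 7$ ($J{\left(R \right)} = -3 + 10 = 7$)
$\left(z - 18662\right) + n{\left(J{\left(1 \right)} \right)} = \left(-3818 - 18662\right) + 219 = -22480 + 219 = -22261$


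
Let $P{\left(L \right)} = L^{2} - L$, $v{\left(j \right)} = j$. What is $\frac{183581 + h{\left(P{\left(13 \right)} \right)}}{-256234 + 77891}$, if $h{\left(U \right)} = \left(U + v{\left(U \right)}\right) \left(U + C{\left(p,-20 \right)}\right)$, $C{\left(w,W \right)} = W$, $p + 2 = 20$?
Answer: $- \frac{226013}{178343} \approx -1.2673$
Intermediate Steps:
$p = 18$ ($p = -2 + 20 = 18$)
$h{\left(U \right)} = 2 U \left(-20 + U\right)$ ($h{\left(U \right)} = \left(U + U\right) \left(U - 20\right) = 2 U \left(-20 + U\right)$)
$\frac{183581 + h{\left(P{\left(13 \right)} \right)}}{-256234 + 77891} = \frac{183581 + 2 \cdot 13 \left(-1 + 13\right) \left(-20 + 13 \left(-1 + 13\right)\right)}{-256234 + 77891} = \frac{183581 + 2 \cdot 13 \cdot 12 \left(-20 + 13 \cdot 12\right)}{-178343} = \left(183581 + 2 \cdot 156 \left(-20 + 156\right)\right) \left(- \frac{1}{178343}\right) = \left(183581 + 2 \cdot 156 \cdot 136\right) \left(- \frac{1}{178343}\right) = \left(183581 + 42432\right) \left(- \frac{1}{178343}\right) = 226013 \left(- \frac{1}{178343}\right) = - \frac{226013}{178343}$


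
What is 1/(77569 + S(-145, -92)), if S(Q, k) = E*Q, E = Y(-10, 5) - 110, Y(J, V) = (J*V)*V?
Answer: 1/129769 ≈ 7.7060e-6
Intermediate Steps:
Y(J, V) = J*V²
E = -360 (E = -10*5² - 110 = -10*25 - 110 = -250 - 110 = -360)
S(Q, k) = -360*Q
1/(77569 + S(-145, -92)) = 1/(77569 - 360*(-145)) = 1/(77569 + 52200) = 1/129769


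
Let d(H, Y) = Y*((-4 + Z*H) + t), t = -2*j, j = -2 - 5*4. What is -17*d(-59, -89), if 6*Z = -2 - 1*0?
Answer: 270827/3 ≈ 90276.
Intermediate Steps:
j = -22 (j = -2 - 20 = -22)
Z = -⅓ (Z = (-2 - 1*0)/6 = (-2 + 0)/6 = (⅙)*(-2) = -⅓ ≈ -0.33333)
t = 44 (t = -2*(-22) = 44)
d(H, Y) = Y*(40 - H/3) (d(H, Y) = Y*((-4 - H/3) + 44) = Y*(40 - H/3))
-17*d(-59, -89) = -17*(-89)*(120 - 1*(-59))/3 = -17*(-89)*(120 + 59)/3 = -17*(-89)*179/3 = -17*(-15931/3) = 270827/3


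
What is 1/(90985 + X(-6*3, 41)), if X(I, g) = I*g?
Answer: 1/90247 ≈ 1.1081e-5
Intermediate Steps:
1/(90985 + X(-6*3, 41)) = 1/(90985 - 6*3*41) = 1/(90985 - 18*41) = 1/(90985 - 738) = 1/90247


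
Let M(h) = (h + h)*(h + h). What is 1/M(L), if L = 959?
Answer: 1/3678724 ≈ 2.7183e-7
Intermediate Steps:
M(h) = 4*h² (M(h) = (2*h)*(2*h) = 4*h²)
1/M(L) = 1/(4*959²) = 1/(4*919681) = 1/3678724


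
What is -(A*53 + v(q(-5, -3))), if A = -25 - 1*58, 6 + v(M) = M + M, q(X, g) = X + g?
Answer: 4421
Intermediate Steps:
v(M) = -6 + 2*M (v(M) = -6 + (M + M) = -6 + 2*M)
A = -83 (A = -25 - 58 = -83)
-(A*53 + v(q(-5, -3))) = -(-83*53 + (-6 + 2*(-5 - 3))) = -(-4399 + (-6 + 2*(-8))) = -(-4399 + (-6 - 16)) = -(-4399 - 22) = -1*(-4421) = 4421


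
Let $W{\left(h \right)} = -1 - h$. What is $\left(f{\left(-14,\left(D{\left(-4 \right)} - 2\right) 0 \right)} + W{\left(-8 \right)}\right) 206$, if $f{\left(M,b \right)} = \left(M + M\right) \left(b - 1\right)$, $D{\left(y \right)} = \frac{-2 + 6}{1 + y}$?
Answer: $7210$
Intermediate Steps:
$D{\left(y \right)} = \frac{4}{1 + y}$
$f{\left(M,b \right)} = 2 M \left(-1 + b\right)$
$\left(f{\left(-14,\left(D{\left(-4 \right)} - 2\right) 0 \right)} + W{\left(-8 \right)}\right) 206 = \left(2 \left(-14\right) \left(-1 + \left(\frac{4}{1 - 4} - 2\right) 0\right) - -7\right) 206 = \left(2 \left(-14\right) \left(-1 + \left(\frac{4}{-3} - 2\right) 0\right) + \left(-1 + 8\right)\right) 206 = \left(2 \left(-14\right) \left(-1 + \left(4 \left(- \frac{1}{3}\right) - 2\right) 0\right) + 7\right) 206 = \left(2 \left(-14\right) \left(-1 + \left(- \frac{4}{3} - 2\right) 0\right) + 7\right) 206 = \left(2 \left(-14\right) \left(-1 - 0\right) + 7\right) 206 = \left(2 \left(-14\right) \left(-1 + 0\right) + 7\right) 206 = \left(2 \left(-14\right) \left(-1\right) + 7\right) 206 = \left(28 + 7\right) 206 = 35 \cdot 206 = 7210$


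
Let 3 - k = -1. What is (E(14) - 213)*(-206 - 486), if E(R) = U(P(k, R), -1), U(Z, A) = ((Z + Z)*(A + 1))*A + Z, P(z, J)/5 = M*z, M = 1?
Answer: 133556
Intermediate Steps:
k = 4 (k = 3 - 1*(-1) = 3 + 1 = 4)
P(z, J) = 5*z (P(z, J) = 5*(1*z) = 5*z)
U(Z, A) = Z + 2*A*Z*(1 + A) (U(Z, A) = ((2*Z)*(1 + A))*A + Z = (2*Z*(1 + A))*A + Z = 2*A*Z*(1 + A) + Z = Z + 2*A*Z*(1 + A))
E(R) = 20 (E(R) = (5*4)*(1 + 2*(-1) + 2*(-1)²) = 20*(1 - 2 + 2*1) = 20*(1 - 2 + 2) = 20*1 = 20)
(E(14) - 213)*(-206 - 486) = (20 - 213)*(-206 - 486) = -193*(-692) = 133556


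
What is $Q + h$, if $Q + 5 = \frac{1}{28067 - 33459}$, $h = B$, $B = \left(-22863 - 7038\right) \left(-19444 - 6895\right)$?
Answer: $\frac{4246536644127}{5392} \approx 7.8756 \cdot 10^{8}$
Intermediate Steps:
$B = 787562439$ ($B = \left(-29901\right) \left(-26339\right) = 787562439$)
$h = 787562439$
$Q = - \frac{26961}{5392}$ ($Q = -5 + \frac{1}{28067 - 33459} = -5 + \frac{1}{-5392} = -5 - \frac{1}{5392} = - \frac{26961}{5392} \approx -5.0002$)
$Q + h = - \frac{26961}{5392} + 787562439 = \frac{4246536644127}{5392}$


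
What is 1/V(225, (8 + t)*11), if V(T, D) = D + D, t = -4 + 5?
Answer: 1/198 ≈ 0.0050505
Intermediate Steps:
t = 1
V(T, D) = 2*D
1/V(225, (8 + t)*11) = 1/(2*((8 + 1)*11)) = 1/(2*(9*11)) = 1/(2*99) = 1/198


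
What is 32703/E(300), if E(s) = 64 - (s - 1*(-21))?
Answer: -32703/257 ≈ -127.25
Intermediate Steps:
E(s) = 43 - s (E(s) = 64 - (s + 21) = 64 - (21 + s) = 64 + (-21 - s) = 43 - s)
32703/E(300) = 32703/(43 - 1*300) = 32703/(43 - 300) = 32703/(-257) = 32703*(-1/257) = -32703/257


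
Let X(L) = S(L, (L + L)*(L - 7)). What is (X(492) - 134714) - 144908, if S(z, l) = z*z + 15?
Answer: -37543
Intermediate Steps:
S(z, l) = 15 + z² (S(z, l) = z² + 15 = 15 + z²)
X(L) = 15 + L²
(X(492) - 134714) - 144908 = ((15 + 492²) - 134714) - 144908 = ((15 + 242064) - 134714) - 144908 = (242079 - 134714) - 144908 = 107365 - 144908 = -37543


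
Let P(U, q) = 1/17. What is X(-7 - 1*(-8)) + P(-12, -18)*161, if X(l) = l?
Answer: 178/17 ≈ 10.471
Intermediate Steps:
P(U, q) = 1/17
X(-7 - 1*(-8)) + P(-12, -18)*161 = (-7 - 1*(-8)) + (1/17)*161 = (-7 + 8) + 161/17 = 1 + 161/17 = 178/17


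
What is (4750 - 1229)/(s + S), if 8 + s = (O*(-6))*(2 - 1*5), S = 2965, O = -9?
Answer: 3521/2795 ≈ 1.2598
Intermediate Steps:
s = -170 (s = -8 + (-9*(-6))*(2 - 1*5) = -8 + 54*(2 - 5) = -8 + 54*(-3) = -8 - 162 = -170)
(4750 - 1229)/(s + S) = (4750 - 1229)/(-170 + 2965) = 3521/2795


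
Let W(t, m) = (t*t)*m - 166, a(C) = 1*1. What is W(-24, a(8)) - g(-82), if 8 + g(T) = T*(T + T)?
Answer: -13030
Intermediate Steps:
a(C) = 1
W(t, m) = -166 + m*t² (W(t, m) = t²*m - 166 = m*t² - 166 = -166 + m*t²)
g(T) = -8 + 2*T² (g(T) = -8 + T*(T + T) = -8 + T*(2*T) = -8 + 2*T²)
W(-24, a(8)) - g(-82) = (-166 + 1*(-24)²) - (-8 + 2*(-82)²) = (-166 + 1*576) - (-8 + 2*6724) = (-166 + 576) - (-8 + 13448) = 410 - 1*13440 = 410 - 13440 = -13030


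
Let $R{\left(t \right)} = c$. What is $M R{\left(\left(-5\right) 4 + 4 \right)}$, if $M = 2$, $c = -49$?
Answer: $-98$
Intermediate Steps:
$R{\left(t \right)} = -49$
$M R{\left(\left(-5\right) 4 + 4 \right)} = 2 \left(-49\right) = -98$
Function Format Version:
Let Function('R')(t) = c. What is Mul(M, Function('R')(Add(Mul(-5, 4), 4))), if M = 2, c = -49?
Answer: -98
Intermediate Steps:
Function('R')(t) = -49
Mul(M, Function('R')(Add(Mul(-5, 4), 4))) = Mul(2, -49) = -98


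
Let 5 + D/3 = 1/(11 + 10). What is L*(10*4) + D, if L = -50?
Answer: -14104/7 ≈ -2014.9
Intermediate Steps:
D = -104/7 (D = -15 + 3/(11 + 10) = -15 + 3/21 = -15 + 3*(1/21) = -15 + 1/7 = -104/7 ≈ -14.857)
L*(10*4) + D = -500*4 - 104/7 = -50*40 - 104/7 = -2000 - 104/7 = -14104/7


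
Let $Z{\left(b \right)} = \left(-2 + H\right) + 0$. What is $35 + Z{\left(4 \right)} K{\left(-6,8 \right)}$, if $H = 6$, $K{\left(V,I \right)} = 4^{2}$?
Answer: $99$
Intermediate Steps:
$K{\left(V,I \right)} = 16$
$Z{\left(b \right)} = 4$ ($Z{\left(b \right)} = \left(-2 + 6\right) + 0 = 4 + 0 = 4$)
$35 + Z{\left(4 \right)} K{\left(-6,8 \right)} = 35 + 4 \cdot 16 = 35 + 64 = 99$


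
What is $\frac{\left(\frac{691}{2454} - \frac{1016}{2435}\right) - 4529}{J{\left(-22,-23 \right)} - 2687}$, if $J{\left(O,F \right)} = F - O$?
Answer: $\frac{27063804889}{16062117120} \approx 1.6849$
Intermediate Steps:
$\frac{\left(\frac{691}{2454} - \frac{1016}{2435}\right) - 4529}{J{\left(-22,-23 \right)} - 2687} = \frac{\left(\frac{691}{2454} - \frac{1016}{2435}\right) - 4529}{\left(-23 - -22\right) - 2687} = \frac{\left(691 \cdot \frac{1}{2454} - \frac{1016}{2435}\right) - 4529}{\left(-23 + 22\right) - 2687} = \frac{\left(\frac{691}{2454} - \frac{1016}{2435}\right) - 4529}{-1 - 2687} = \frac{- \frac{810679}{5975490} - 4529}{-2688} = \left(- \frac{27063804889}{5975490}\right) \left(- \frac{1}{2688}\right) = \frac{27063804889}{16062117120}$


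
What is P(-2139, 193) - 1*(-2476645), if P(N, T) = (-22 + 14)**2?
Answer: 2476709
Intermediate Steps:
P(N, T) = 64 (P(N, T) = (-8)**2 = 64)
P(-2139, 193) - 1*(-2476645) = 64 - 1*(-2476645) = 64 + 2476645 = 2476709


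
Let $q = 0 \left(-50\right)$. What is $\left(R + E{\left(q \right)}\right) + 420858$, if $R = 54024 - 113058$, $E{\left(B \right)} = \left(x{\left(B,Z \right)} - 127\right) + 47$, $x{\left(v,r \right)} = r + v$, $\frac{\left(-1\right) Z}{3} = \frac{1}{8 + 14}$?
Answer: $\frac{7958365}{22} \approx 3.6174 \cdot 10^{5}$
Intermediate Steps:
$Z = - \frac{3}{22}$ ($Z = - \frac{3}{8 + 14} = - \frac{3}{22} \approx -0.13636$)
$q = 0$
$E{\left(B \right)} = - \frac{1763}{22} + B$ ($E{\left(B \right)} = \left(\left(- \frac{3}{22} + B\right) - 127\right) + 47 = \left(- \frac{2797}{22} + B\right) + 47 = - \frac{1763}{22} + B$)
$R = -59034$
$\left(R + E{\left(q \right)}\right) + 420858 = \left(-59034 + \left(- \frac{1763}{22} + 0\right)\right) + 420858 = \left(-59034 - \frac{1763}{22}\right) + 420858 = - \frac{1300511}{22} + 420858 = \frac{7958365}{22}$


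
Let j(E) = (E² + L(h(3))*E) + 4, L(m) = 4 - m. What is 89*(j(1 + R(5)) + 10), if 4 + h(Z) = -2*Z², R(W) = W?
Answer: 18334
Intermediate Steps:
h(Z) = -4 - 2*Z²
j(E) = 4 + E² + 26*E (j(E) = (E² + (4 - (-4 - 2*3²))*E) + 4 = (E² + (4 - (-4 - 2*9))*E) + 4 = (E² + (4 - (-4 - 18))*E) + 4 = (E² + (4 - 1*(-22))*E) + 4 = (E² + (4 + 22)*E) + 4 = (E² + 26*E) + 4 = 4 + E² + 26*E)
89*(j(1 + R(5)) + 10) = 89*((4 + (1 + 5)² + 26*(1 + 5)) + 10) = 89*((4 + 6² + 26*6) + 10) = 89*((4 + 36 + 156) + 10) = 89*(196 + 10) = 89*206 = 18334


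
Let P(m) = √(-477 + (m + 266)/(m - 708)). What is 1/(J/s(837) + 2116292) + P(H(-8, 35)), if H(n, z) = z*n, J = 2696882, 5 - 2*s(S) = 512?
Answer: 507/1067566280 + I*√116401714/494 ≈ 4.7491e-7 + 21.84*I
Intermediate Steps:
s(S) = -507/2 (s(S) = 5/2 - ½*512 = 5/2 - 256 = -507/2)
H(n, z) = n*z
P(m) = √(-477 + (266 + m)/(-708 + m))
1/(J/s(837) + 2116292) + P(H(-8, 35)) = 1/(2696882/(-507/2) + 2116292) + √2*√((168991 - (-1904)*35)/(-708 - 8*35)) = 1/(2696882*(-2/507) + 2116292) + √2*√((168991 - 238*(-280))/(-708 - 280)) = 1/(-5393764/507 + 2116292) + √2*√((168991 + 66640)/(-988)) = 1/(1067566280/507) + √2*√(-1/988*235631) = 507/1067566280 + √2*√(-235631/988) = 507/1067566280 + √2*(I*√58200857/494) = 507/1067566280 + I*√116401714/494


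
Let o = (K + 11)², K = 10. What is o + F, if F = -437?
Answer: 4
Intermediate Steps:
o = 441 (o = (10 + 11)² = 21² = 441)
o + F = 441 - 437 = 4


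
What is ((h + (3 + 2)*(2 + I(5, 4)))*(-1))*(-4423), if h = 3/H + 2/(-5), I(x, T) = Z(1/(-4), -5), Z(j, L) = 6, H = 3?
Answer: 897869/5 ≈ 1.7957e+5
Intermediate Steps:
I(x, T) = 6
h = ⅗ (h = 3/3 + 2/(-5) = 3*(⅓) + 2*(-⅕) = 1 - ⅖ = ⅗ ≈ 0.60000)
((h + (3 + 2)*(2 + I(5, 4)))*(-1))*(-4423) = ((⅗ + (3 + 2)*(2 + 6))*(-1))*(-4423) = ((⅗ + 5*8)*(-1))*(-4423) = ((⅗ + 40)*(-1))*(-4423) = ((203/5)*(-1))*(-4423) = -203/5*(-4423) = 897869/5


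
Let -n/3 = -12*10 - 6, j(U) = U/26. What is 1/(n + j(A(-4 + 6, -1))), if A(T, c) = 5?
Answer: 26/9833 ≈ 0.0026442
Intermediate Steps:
j(U) = U/26 (j(U) = U*(1/26) = U/26)
n = 378 (n = -3*(-12*10 - 6) = -3*(-120 - 6) = -3*(-126) = 378)
1/(n + j(A(-4 + 6, -1))) = 1/(378 + (1/26)*5) = 1/(378 + 5/26) = 1/(9833/26) = 26/9833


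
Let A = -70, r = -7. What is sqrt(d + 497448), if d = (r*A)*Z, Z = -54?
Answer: 42*sqrt(267) ≈ 686.29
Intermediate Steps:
d = -26460 (d = -7*(-70)*(-54) = 490*(-54) = -26460)
sqrt(d + 497448) = sqrt(-26460 + 497448) = sqrt(470988) = 42*sqrt(267)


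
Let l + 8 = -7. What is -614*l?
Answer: 9210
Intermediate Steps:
l = -15 (l = -8 - 7 = -15)
-614*l = -614*(-15) = 9210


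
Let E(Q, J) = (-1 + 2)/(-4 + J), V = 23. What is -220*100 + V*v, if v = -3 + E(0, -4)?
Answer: -176575/8 ≈ -22072.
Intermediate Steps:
E(Q, J) = 1/(-4 + J)
v = -25/8 (v = -3 + 1/(-4 - 4) = -3 + 1/(-8) = -3 - 1/8 = -25/8 ≈ -3.1250)
-220*100 + V*v = -220*100 + 23*(-25/8) = -22000 - 575/8 = -176575/8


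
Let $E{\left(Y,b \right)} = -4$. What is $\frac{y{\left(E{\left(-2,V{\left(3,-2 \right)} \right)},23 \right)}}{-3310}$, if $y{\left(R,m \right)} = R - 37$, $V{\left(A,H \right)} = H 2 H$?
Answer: $\frac{41}{3310} \approx 0.012387$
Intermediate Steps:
$V{\left(A,H \right)} = 2 H^{2}$
$y{\left(R,m \right)} = -37 + R$ ($y{\left(R,m \right)} = R - 37 = -37 + R$)
$\frac{y{\left(E{\left(-2,V{\left(3,-2 \right)} \right)},23 \right)}}{-3310} = \frac{-37 - 4}{-3310} = \left(-41\right) \left(- \frac{1}{3310}\right) = \frac{41}{3310}$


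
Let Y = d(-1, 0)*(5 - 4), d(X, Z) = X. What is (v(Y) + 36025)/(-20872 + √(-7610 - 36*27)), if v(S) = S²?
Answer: -375967336/217824483 - 18013*I*√8582/217824483 ≈ -1.726 - 0.0076608*I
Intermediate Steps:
Y = -1 (Y = -(5 - 4) = -1*1 = -1)
(v(Y) + 36025)/(-20872 + √(-7610 - 36*27)) = ((-1)² + 36025)/(-20872 + √(-7610 - 36*27)) = (1 + 36025)/(-20872 + √(-7610 - 972)) = 36026/(-20872 + √(-8582)) = 36026/(-20872 + I*√8582)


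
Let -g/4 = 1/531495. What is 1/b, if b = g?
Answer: -531495/4 ≈ -1.3287e+5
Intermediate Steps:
g = -4/531495 ≈ -7.5259e-6
b = -4/531495 ≈ -7.5259e-6
1/b = 1/(-4/531495) = -531495/4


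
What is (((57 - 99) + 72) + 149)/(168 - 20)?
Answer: 179/148 ≈ 1.2095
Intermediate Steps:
(((57 - 99) + 72) + 149)/(168 - 20) = ((-42 + 72) + 149)/148 = (30 + 149)*(1/148) = 179*(1/148) = 179/148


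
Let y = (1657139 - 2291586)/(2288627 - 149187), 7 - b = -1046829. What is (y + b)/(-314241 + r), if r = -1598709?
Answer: -2239642177393/4092641748000 ≈ -0.54724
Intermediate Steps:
b = 1046836 (b = 7 - 1*(-1046829) = 7 + 1046829 = 1046836)
y = -634447/2139440 ≈ -0.29655
(y + b)/(-314241 + r) = (-634447/2139440 + 1046836)/(-314241 - 1598709) = (2239642177393/2139440)/(-1912950) = (2239642177393/2139440)*(-1/1912950) = -2239642177393/4092641748000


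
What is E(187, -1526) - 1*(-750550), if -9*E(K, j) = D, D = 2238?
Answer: 2250904/3 ≈ 7.5030e+5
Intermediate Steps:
E(K, j) = -746/3 (E(K, j) = -⅑*2238 = -746/3)
E(187, -1526) - 1*(-750550) = -746/3 - 1*(-750550) = -746/3 + 750550 = 2250904/3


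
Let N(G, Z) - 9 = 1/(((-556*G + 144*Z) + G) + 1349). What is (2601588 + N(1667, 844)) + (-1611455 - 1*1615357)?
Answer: -501609994501/802300 ≈ -6.2522e+5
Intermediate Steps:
N(G, Z) = 9 + 1/(1349 - 555*G + 144*Z) (N(G, Z) = 9 + 1/(((-556*G + 144*Z) + G) + 1349) = 9 + 1/((-555*G + 144*Z) + 1349) = 9 + 1/(1349 - 555*G + 144*Z))
(2601588 + N(1667, 844)) + (-1611455 - 1*1615357) = (2601588 + (12142 - 4995*1667 + 1296*844)/(1349 - 555*1667 + 144*844)) + (-1611455 - 1*1615357) = (2601588 + (12142 - 8326665 + 1093824)/(1349 - 925185 + 121536)) + (-1611455 - 1615357) = (2601588 - 7220699/(-802300)) - 3226812 = (2601588 - 1/802300*(-7220699)) - 3226812 = (2601588 + 7220699/802300) - 3226812 = 2087261273099/802300 - 3226812 = -501609994501/802300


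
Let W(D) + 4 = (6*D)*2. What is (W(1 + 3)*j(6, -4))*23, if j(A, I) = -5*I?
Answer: 20240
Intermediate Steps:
W(D) = -4 + 12*D (W(D) = -4 + (6*D)*2 = -4 + 12*D)
(W(1 + 3)*j(6, -4))*23 = ((-4 + 12*(1 + 3))*(-5*(-4)))*23 = ((-4 + 12*4)*20)*23 = ((-4 + 48)*20)*23 = (44*20)*23 = 880*23 = 20240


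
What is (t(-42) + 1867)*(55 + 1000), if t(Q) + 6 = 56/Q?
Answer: 5885845/3 ≈ 1.9619e+6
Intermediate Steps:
t(Q) = -6 + 56/Q
(t(-42) + 1867)*(55 + 1000) = ((-6 + 56/(-42)) + 1867)*(55 + 1000) = ((-6 + 56*(-1/42)) + 1867)*1055 = ((-6 - 4/3) + 1867)*1055 = (-22/3 + 1867)*1055 = (5579/3)*1055 = 5885845/3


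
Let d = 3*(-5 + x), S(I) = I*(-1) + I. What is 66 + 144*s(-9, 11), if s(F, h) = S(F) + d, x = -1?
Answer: -2526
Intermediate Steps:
S(I) = 0 (S(I) = -I + I = 0)
d = -18 (d = 3*(-5 - 1) = 3*(-6) = -18)
s(F, h) = -18 (s(F, h) = 0 - 18 = -18)
66 + 144*s(-9, 11) = 66 + 144*(-18) = 66 - 2592 = -2526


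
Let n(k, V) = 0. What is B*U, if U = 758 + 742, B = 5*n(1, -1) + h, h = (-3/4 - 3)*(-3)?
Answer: 16875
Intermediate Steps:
h = 45/4 (h = (-3*1/4 - 3)*(-3) = (-3/4 - 3)*(-3) = -15/4*(-3) = 45/4 ≈ 11.250)
B = 45/4 (B = 5*0 + 45/4 = 0 + 45/4 = 45/4 ≈ 11.250)
U = 1500
B*U = (45/4)*1500 = 16875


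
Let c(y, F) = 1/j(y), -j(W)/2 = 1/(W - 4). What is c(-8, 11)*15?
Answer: 90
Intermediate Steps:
j(W) = -2/(-4 + W) (j(W) = -2/(W - 4) = -2/(-4 + W))
c(y, F) = 2 - y/2 (c(y, F) = 1/(-2/(-4 + y)) = 2 - y/2)
c(-8, 11)*15 = (2 - ½*(-8))*15 = (2 + 4)*15 = 6*15 = 90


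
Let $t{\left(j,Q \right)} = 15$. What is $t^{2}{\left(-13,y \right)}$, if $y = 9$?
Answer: $225$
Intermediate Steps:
$t^{2}{\left(-13,y \right)} = 15^{2} = 225$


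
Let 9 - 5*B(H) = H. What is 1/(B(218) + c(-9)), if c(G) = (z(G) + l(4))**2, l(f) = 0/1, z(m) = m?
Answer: 5/196 ≈ 0.025510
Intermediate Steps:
l(f) = 0 (l(f) = 0*1 = 0)
B(H) = 9/5 - H/5
c(G) = G**2 (c(G) = (G + 0)**2 = G**2)
1/(B(218) + c(-9)) = 1/((9/5 - 1/5*218) + (-9)**2) = 1/((9/5 - 218/5) + 81) = 1/(-209/5 + 81) = 1/(196/5) = 5/196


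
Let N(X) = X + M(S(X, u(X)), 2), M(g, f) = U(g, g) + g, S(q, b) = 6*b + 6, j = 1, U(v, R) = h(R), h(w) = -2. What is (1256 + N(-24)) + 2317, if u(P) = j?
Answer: 3559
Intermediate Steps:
U(v, R) = -2
u(P) = 1
S(q, b) = 6 + 6*b
M(g, f) = -2 + g
N(X) = 10 + X (N(X) = X + (-2 + (6 + 6*1)) = X + (-2 + (6 + 6)) = X + (-2 + 12) = X + 10 = 10 + X)
(1256 + N(-24)) + 2317 = (1256 + (10 - 24)) + 2317 = (1256 - 14) + 2317 = 1242 + 2317 = 3559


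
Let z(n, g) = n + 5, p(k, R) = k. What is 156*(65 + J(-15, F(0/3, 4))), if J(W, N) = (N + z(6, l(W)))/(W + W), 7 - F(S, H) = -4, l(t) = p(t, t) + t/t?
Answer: 50128/5 ≈ 10026.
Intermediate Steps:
l(t) = 1 + t (l(t) = t + t/t = t + 1 = 1 + t)
z(n, g) = 5 + n
F(S, H) = 11 (F(S, H) = 7 - 1*(-4) = 7 + 4 = 11)
J(W, N) = (11 + N)/(2*W) (J(W, N) = (N + (5 + 6))/(W + W) = (N + 11)/((2*W)) = (11 + N)*(1/(2*W)) = (11 + N)/(2*W))
156*(65 + J(-15, F(0/3, 4))) = 156*(65 + (½)*(11 + 11)/(-15)) = 156*(65 + (½)*(-1/15)*22) = 156*(65 - 11/15) = 156*(964/15) = 50128/5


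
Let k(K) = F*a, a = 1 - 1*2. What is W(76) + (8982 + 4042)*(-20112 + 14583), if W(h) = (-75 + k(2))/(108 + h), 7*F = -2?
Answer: -92748488971/1288 ≈ -7.2010e+7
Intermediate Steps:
a = -1 (a = 1 - 2 = -1)
F = -2/7 (F = (⅐)*(-2) = -2/7 ≈ -0.28571)
k(K) = 2/7 (k(K) = -2/7*(-1) = 2/7)
W(h) = -523/(7*(108 + h)) (W(h) = (-75 + 2/7)/(108 + h) = -523/(7*(108 + h)))
W(76) + (8982 + 4042)*(-20112 + 14583) = -523/(756 + 7*76) + (8982 + 4042)*(-20112 + 14583) = -523/(756 + 532) + 13024*(-5529) = -523/1288 - 72009696 = -92748488971/1288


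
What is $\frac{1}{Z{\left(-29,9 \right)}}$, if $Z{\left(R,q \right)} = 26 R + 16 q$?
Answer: $- \frac{1}{610} \approx -0.0016393$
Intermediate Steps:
$Z{\left(R,q \right)} = 16 q + 26 R$
$\frac{1}{Z{\left(-29,9 \right)}} = \frac{1}{16 \cdot 9 + 26 \left(-29\right)} = \frac{1}{144 - 754} = \frac{1}{-610} = - \frac{1}{610}$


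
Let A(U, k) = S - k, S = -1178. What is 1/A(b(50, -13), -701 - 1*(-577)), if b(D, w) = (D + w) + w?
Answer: -1/1054 ≈ -0.00094877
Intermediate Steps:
b(D, w) = D + 2*w
A(U, k) = -1178 - k
1/A(b(50, -13), -701 - 1*(-577)) = 1/(-1178 - (-701 - 1*(-577))) = 1/(-1178 - (-701 + 577)) = 1/(-1178 - 1*(-124)) = 1/(-1178 + 124) = 1/(-1054) = -1/1054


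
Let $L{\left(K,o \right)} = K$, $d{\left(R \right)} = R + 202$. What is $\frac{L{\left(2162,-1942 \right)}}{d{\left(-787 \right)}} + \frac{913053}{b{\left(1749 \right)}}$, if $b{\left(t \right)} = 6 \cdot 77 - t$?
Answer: $- \frac{4589047}{6435} \approx -713.14$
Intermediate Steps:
$d{\left(R \right)} = 202 + R$
$b{\left(t \right)} = 462 - t$
$\frac{L{\left(2162,-1942 \right)}}{d{\left(-787 \right)}} + \frac{913053}{b{\left(1749 \right)}} = \frac{2162}{202 - 787} + \frac{913053}{462 - 1749} = \frac{2162}{-585} + \frac{913053}{462 - 1749} = 2162 \left(- \frac{1}{585}\right) + \frac{913053}{-1287} = - \frac{2162}{585} + 913053 \left(- \frac{1}{1287}\right) = - \frac{2162}{585} - \frac{304351}{429} = - \frac{4589047}{6435}$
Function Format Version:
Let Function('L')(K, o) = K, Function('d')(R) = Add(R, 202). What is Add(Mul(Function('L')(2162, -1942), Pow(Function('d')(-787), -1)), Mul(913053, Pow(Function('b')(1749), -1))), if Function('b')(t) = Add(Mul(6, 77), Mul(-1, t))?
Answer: Rational(-4589047, 6435) ≈ -713.14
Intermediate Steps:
Function('d')(R) = Add(202, R)
Function('b')(t) = Add(462, Mul(-1, t))
Add(Mul(Function('L')(2162, -1942), Pow(Function('d')(-787), -1)), Mul(913053, Pow(Function('b')(1749), -1))) = Add(Mul(2162, Pow(Add(202, -787), -1)), Mul(913053, Pow(Add(462, Mul(-1, 1749)), -1))) = Add(Mul(2162, Pow(-585, -1)), Mul(913053, Pow(Add(462, -1749), -1))) = Add(Mul(2162, Rational(-1, 585)), Mul(913053, Pow(-1287, -1))) = Add(Rational(-2162, 585), Mul(913053, Rational(-1, 1287))) = Add(Rational(-2162, 585), Rational(-304351, 429)) = Rational(-4589047, 6435)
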